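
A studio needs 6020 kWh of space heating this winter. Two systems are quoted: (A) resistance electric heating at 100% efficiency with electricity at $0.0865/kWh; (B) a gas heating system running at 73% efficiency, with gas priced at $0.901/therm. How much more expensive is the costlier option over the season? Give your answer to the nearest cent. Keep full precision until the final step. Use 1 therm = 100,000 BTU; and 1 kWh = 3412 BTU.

$267.21

Heat load = 6020 kWh × 3412 = 20,540,240 BTU
Gas: input = 20,540,240 / 0.73 = 28,137,315 BTU = 281.4 therm → 281.4 × $0.901 = $253.52
Electric: 20,540,240 BTU / 3412 = 6,020 kWh → × $0.0865 = $520.73
Difference = |$253.52 − $520.73| = $267.21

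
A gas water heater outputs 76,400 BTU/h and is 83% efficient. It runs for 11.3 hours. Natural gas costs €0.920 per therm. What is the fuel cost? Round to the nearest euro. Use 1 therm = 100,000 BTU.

Heat delivered = 76,400 BTU/h × 11.3 h = 863,320 BTU
Gas input = 863,320 / 0.830 = 1,040,145 BTU
= 1,040,145 / 100,000 = 10.4 therm
Cost = 10.4 × €0.920/therm = €9.57 ≈ €10

€10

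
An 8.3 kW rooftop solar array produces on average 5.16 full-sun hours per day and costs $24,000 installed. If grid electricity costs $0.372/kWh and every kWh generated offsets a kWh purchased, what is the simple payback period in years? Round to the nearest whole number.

4 years

Daily generation = 8.3 kW × 5.16 h = 42.83 kWh
Annual generation = 42.83 × 365 = 15632 kWh
Annual savings = 15632 × $0.372 = $5,815.19
Payback = $24,000 / $5,815.19 = 4.13 years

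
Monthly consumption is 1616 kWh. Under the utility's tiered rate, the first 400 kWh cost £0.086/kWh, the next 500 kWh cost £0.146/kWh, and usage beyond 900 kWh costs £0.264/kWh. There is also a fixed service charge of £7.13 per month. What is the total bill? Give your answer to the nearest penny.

First 400 kWh × £0.086 = £34.40
Next 500 kWh × £0.146 = £73.00
Remaining 716 kWh × £0.264 = £189.02
Energy charge = £296.42; + service £7.13 = £303.55

£303.55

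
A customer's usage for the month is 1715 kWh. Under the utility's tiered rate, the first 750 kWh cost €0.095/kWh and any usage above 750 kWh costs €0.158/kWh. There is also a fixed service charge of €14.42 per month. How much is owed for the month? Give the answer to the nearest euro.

First 750 kWh × €0.095 = €71.25
Remaining 965 kWh × €0.158 = €152.47
Energy charge = €223.72; + service €14.42 = €238.14 ≈ €238

€238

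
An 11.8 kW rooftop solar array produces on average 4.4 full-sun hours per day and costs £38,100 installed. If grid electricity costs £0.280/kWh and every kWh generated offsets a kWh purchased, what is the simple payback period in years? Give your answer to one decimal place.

7.2 years

Daily generation = 11.8 kW × 4.4 h = 51.92 kWh
Annual generation = 51.92 × 365 = 18951 kWh
Annual savings = 18951 × £0.280 = £5,306.22
Payback = £38,100 / £5,306.22 = 7.18 years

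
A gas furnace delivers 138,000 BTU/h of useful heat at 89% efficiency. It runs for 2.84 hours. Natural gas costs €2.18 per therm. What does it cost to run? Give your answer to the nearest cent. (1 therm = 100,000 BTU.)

€9.60

Heat delivered = 138,000 BTU/h × 2.84 h = 391,920 BTU
Gas input = 391,920 / 0.89 = 440,360 BTU
= 440,360 / 100,000 = 4.404 therm
Cost = 4.404 × €2.18/therm = €9.60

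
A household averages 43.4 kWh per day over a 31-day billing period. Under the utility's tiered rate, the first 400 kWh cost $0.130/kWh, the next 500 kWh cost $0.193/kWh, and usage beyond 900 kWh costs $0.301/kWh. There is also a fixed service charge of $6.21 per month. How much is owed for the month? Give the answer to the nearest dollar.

Usage = 43.4 kWh/day × 31 days = 1345.4 kWh
First 400 kWh × $0.130 = $52.00
Next 500 kWh × $0.193 = $96.50
Remaining 445.4 kWh × $0.301 = $134.07
Energy charge = $282.57; + service $6.21 = $288.78 ≈ $289

$289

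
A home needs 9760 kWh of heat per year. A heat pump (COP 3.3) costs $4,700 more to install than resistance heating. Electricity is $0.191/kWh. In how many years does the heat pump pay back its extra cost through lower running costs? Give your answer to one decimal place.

3.6 years

Resistance: 9760 kWh × $0.191 = $1,864.16/yr
Heat pump: 9760 / 3.3 = 2958 kWh in → × $0.191 = $564.90/yr
Annual savings = $1,299.26
Payback = $4,700 / $1,299.26 = 3.62 years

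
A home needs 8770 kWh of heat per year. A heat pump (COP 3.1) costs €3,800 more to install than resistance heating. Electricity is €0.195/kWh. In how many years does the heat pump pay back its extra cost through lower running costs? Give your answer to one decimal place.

3.3 years

Resistance: 8770 kWh × €0.195 = €1,710.15/yr
Heat pump: 8770 / 3.1 = 2829 kWh in → × €0.195 = €551.66/yr
Annual savings = €1,158.49
Payback = €3,800 / €1,158.49 = 3.28 years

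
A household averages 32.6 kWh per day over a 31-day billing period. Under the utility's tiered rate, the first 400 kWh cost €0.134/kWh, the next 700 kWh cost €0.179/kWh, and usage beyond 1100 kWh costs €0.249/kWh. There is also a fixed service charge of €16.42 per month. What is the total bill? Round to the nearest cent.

Usage = 32.6 kWh/day × 31 days = 1010.6 kWh
First 400 kWh × €0.134 = €53.60
Next 610.6 kWh × €0.179 = €109.30
Remaining tier: 0 kWh (not reached)
Energy charge = €162.90; + service €16.42 = €179.32

€179.32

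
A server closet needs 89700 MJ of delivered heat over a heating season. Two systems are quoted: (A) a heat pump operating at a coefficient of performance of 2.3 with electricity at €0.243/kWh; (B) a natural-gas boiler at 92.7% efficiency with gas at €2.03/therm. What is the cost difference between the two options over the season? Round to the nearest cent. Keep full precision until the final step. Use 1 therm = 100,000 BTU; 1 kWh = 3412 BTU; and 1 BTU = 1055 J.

€770.85

Heat load = 89700 MJ = 89,700,000,000 J / 1055 = 85,023,697 BTU
Gas: input = 85,023,697 / 0.927 = 91,719,198 BTU = 917.2 therm → 917.2 × €2.03 = €1,861.90
Heat pump: 85,023,697 BTU / 3412 = 24,920 kWh heat; / 2.3 = 10,830 kWh in → × €0.243 = €2,632.75
Difference = |€1,861.90 − €2,632.75| = €770.85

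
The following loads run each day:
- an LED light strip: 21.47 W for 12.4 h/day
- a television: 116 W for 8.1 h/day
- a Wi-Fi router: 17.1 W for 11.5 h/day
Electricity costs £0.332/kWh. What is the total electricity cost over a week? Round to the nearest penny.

£3.26

LED light strip: 21.47 W × 12.4 h × 7 d = 1,864 Wh = 1.864 kWh
television: 116 W × 8.1 h × 7 d = 6,577 Wh = 6.577 kWh
Wi-Fi router: 17.1 W × 11.5 h × 7 d = 1,377 Wh = 1.377 kWh
Total energy = 1.864 + 6.577 + 1.377 = 9.817 kWh
Cost = 9.817 kWh × £0.332 = £3.26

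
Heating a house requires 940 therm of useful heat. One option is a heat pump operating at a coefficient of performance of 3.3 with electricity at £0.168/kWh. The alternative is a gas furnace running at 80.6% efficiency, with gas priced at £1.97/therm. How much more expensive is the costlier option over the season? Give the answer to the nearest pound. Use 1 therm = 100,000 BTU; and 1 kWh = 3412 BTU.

£895

Heat load = 940 therm × 100,000 = 94,000,000 BTU
Gas: input = 94,000,000 / 0.806 = 116,625,310 BTU = 1,166 therm → 1,166 × £1.97 = £2,297.52
Heat pump: 94,000,000 BTU / 3412 = 27,550 kWh heat; / 3.3 = 8,348 kWh in → × £0.168 = £1,402.54
Difference = |£2,297.52 − £1,402.54| = £894.98 ≈ £895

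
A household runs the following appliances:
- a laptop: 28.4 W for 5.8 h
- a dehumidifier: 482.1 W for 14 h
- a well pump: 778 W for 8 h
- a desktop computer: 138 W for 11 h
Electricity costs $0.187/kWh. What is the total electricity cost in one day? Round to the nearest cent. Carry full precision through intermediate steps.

$2.74

laptop: 28.4 W × 5.8 h = 165 Wh = 0.1647 kWh
dehumidifier: 482.1 W × 14 h = 6,749 Wh = 6.749 kWh
well pump: 778 W × 8 h = 6,224 Wh = 6.224 kWh
desktop computer: 138 W × 11 h = 1,518 Wh = 1.518 kWh
Total energy = 0.1647 + 6.749 + 6.224 + 1.518 = 14.66 kWh
Cost = 14.66 kWh × $0.187 = $2.74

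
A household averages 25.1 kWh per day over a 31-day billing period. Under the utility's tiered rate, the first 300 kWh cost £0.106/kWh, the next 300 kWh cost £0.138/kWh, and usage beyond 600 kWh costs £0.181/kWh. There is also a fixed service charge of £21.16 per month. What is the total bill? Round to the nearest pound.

£127

Usage = 25.1 kWh/day × 31 days = 778.1 kWh
First 300 kWh × £0.106 = £31.80
Next 300 kWh × £0.138 = £41.40
Remaining 178.1 kWh × £0.181 = £32.24
Energy charge = £105.44; + service £21.16 = £126.60 ≈ £127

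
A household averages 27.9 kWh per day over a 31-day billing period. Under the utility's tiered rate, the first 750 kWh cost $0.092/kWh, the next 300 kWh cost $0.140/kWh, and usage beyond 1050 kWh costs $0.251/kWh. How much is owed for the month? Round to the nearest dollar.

$85

Usage = 27.9 kWh/day × 31 days = 864.9 kWh
First 750 kWh × $0.092 = $69.00
Next 114.9 kWh × $0.140 = $16.09
Remaining tier: 0 kWh (not reached)
Total = $85.09 ≈ $85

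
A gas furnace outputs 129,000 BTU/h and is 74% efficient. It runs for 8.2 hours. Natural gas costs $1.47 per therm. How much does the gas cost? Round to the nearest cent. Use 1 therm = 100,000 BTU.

Heat delivered = 129,000 BTU/h × 8.2 h = 1,057,800 BTU
Gas input = 1,057,800 / 0.74 = 1,429,459 BTU
= 1,429,459 / 100,000 = 14.29 therm
Cost = 14.29 × $1.47/therm = $21.01

$21.01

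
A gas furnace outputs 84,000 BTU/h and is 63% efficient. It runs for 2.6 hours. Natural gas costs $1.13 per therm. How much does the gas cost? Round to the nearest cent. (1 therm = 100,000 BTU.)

Heat delivered = 84,000 BTU/h × 2.6 h = 218,400 BTU
Gas input = 218,400 / 0.63 = 346,667 BTU
= 346,667 / 100,000 = 3.467 therm
Cost = 3.467 × $1.13/therm = $3.92

$3.92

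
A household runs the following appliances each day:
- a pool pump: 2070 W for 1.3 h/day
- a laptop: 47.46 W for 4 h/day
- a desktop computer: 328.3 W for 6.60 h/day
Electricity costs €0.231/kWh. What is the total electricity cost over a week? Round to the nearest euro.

€8

pool pump: 2070 W × 1.3 h × 7 d = 18,837 Wh = 18.84 kWh
laptop: 47.46 W × 4 h × 7 d = 1,329 Wh = 1.329 kWh
desktop computer: 328.3 W × 6.60 h × 7 d = 15,167 Wh = 15.17 kWh
Total energy = 18.84 + 1.329 + 15.17 = 35.33 kWh
Cost = 35.33 kWh × €0.231 = €8.16 ≈ €8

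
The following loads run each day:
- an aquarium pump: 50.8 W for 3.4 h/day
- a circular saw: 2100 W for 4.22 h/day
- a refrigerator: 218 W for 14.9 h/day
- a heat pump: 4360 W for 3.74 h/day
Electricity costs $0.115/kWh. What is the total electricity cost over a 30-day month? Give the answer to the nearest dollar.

aquarium pump: 50.8 W × 3.4 h × 30 d = 5,182 Wh = 5.182 kWh
circular saw: 2100 W × 4.22 h × 30 d = 265,860 Wh = 265.9 kWh
refrigerator: 218 W × 14.9 h × 30 d = 97,446 Wh = 97.45 kWh
heat pump: 4360 W × 3.74 h × 30 d = 489,192 Wh = 489.2 kWh
Total energy = 5.182 + 265.9 + 97.45 + 489.2 = 857.7 kWh
Cost = 857.7 kWh × $0.115 = $98.63 ≈ $99

$99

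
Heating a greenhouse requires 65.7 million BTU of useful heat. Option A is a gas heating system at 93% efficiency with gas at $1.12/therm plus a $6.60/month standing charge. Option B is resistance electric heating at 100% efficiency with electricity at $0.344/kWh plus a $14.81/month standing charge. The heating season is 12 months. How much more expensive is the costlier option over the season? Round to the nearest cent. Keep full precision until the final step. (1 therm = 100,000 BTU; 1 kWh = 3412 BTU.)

$5931.21

Heat load = 65.7 × 10⁶ BTU = 65,700,000 BTU
Gas: input = 65,700,000 / 0.93 = 70,645,161 BTU = 706.5 therm → 706.5 × $1.12 = $791.23; + 12 × $6.60 standing = $870.43
Electric: 65,700,000 BTU / 3412 = 19,260 kWh → × $0.344 = $6,623.92; + 12 × $14.81 standing = $6,801.64
Difference = |$870.43 − $6,801.64| = $5,931.21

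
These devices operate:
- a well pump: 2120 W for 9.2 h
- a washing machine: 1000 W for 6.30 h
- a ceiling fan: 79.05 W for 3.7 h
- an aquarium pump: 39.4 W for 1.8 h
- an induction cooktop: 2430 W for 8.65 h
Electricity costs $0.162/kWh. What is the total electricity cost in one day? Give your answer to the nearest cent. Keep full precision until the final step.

$7.64

well pump: 2120 W × 9.2 h = 19,504 Wh = 19.5 kWh
washing machine: 1000 W × 6.30 h = 6,300 Wh = 6.3 kWh
ceiling fan: 79.05 W × 3.7 h = 292 Wh = 0.2925 kWh
aquarium pump: 39.4 W × 1.8 h = 71 Wh = 0.07092 kWh
induction cooktop: 2430 W × 8.65 h = 21,020 Wh = 21.02 kWh
Total energy = 19.5 + 6.3 + 0.2925 + 0.07092 + 21.02 = 47.19 kWh
Cost = 47.19 kWh × $0.162 = $7.64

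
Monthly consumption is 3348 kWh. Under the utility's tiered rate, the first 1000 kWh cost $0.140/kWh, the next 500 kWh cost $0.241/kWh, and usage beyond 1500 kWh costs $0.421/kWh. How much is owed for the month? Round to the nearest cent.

First 1000 kWh × $0.140 = $140.00
Next 500 kWh × $0.241 = $120.50
Remaining 1848 kWh × $0.421 = $778.01
Total = $1,038.51

$1038.51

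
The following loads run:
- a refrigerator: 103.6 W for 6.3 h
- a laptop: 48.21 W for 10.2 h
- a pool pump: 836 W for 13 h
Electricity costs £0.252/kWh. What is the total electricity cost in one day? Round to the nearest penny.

refrigerator: 103.6 W × 6.3 h = 653 Wh = 0.6527 kWh
laptop: 48.21 W × 10.2 h = 492 Wh = 0.4917 kWh
pool pump: 836 W × 13 h = 10,868 Wh = 10.87 kWh
Total energy = 0.6527 + 0.4917 + 10.87 = 12.01 kWh
Cost = 12.01 kWh × £0.252 = £3.03

£3.03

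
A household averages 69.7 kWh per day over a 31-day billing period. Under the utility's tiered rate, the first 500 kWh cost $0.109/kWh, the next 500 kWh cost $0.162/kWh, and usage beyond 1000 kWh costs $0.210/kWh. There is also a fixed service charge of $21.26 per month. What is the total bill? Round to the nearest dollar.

$401

Usage = 69.7 kWh/day × 31 days = 2160.7 kWh
First 500 kWh × $0.109 = $54.50
Next 500 kWh × $0.162 = $81.00
Remaining 1160.7 kWh × $0.210 = $243.75
Energy charge = $379.25; + service $21.26 = $400.51 ≈ $401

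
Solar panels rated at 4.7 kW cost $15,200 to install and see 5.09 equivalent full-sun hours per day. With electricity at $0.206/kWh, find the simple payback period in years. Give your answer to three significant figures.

Daily generation = 4.7 kW × 5.09 h = 23.92 kWh
Annual generation = 23.92 × 365 = 8731.9 kWh
Annual savings = 8731.9 × $0.206 = $1,798.77
Payback = $15,200 / $1,798.77 = 8.45 years

8.45 years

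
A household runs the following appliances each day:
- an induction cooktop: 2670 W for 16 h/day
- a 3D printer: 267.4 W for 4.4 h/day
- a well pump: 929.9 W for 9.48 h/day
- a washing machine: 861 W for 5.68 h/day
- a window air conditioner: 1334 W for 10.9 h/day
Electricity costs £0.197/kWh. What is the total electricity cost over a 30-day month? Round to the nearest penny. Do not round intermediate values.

induction cooktop: 2670 W × 16 h × 30 d = 1,281,600 Wh = 1,282 kWh
3D printer: 267.4 W × 4.4 h × 30 d = 35,297 Wh = 35.3 kWh
well pump: 929.9 W × 9.48 h × 30 d = 264,464 Wh = 264.5 kWh
washing machine: 861 W × 5.68 h × 30 d = 146,714 Wh = 146.7 kWh
window air conditioner: 1334 W × 10.9 h × 30 d = 436,218 Wh = 436.2 kWh
Total energy = 1,282 + 35.3 + 264.5 + 146.7 + 436.2 = 2,164 kWh
Cost = 2,164 kWh × £0.197 = £426.37

£426.37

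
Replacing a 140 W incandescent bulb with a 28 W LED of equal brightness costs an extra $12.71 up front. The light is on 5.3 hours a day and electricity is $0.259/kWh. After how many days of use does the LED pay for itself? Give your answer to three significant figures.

82.7 days

Power saved = 140 − 28 = 112 W
Daily energy saved = 112 W × 5.3 h = 593.6 Wh = 0.5936 kWh
Daily savings = 0.5936 × $0.259 = $0.1537
Payback = $12.71 / $0.1537 per day = 82.67 days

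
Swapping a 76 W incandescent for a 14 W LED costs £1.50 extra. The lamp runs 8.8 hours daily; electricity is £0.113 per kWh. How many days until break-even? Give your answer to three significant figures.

24.3 days

Power saved = 76 − 14 = 62 W
Daily energy saved = 62 W × 8.8 h = 545.6 Wh = 0.5456 kWh
Daily savings = 0.5456 × £0.113 = £0.0617
Payback = £1.50 / £0.0617 per day = 24.33 days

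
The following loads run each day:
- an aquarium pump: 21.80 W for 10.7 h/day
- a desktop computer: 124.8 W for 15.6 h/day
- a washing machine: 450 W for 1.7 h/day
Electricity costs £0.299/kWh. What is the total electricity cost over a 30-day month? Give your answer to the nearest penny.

aquarium pump: 21.80 W × 10.7 h × 30 d = 6,998 Wh = 6.998 kWh
desktop computer: 124.8 W × 15.6 h × 30 d = 58,406 Wh = 58.41 kWh
washing machine: 450 W × 1.7 h × 30 d = 22,950 Wh = 22.95 kWh
Total energy = 6.998 + 58.41 + 22.95 = 88.35 kWh
Cost = 88.35 kWh × £0.299 = £26.42

£26.42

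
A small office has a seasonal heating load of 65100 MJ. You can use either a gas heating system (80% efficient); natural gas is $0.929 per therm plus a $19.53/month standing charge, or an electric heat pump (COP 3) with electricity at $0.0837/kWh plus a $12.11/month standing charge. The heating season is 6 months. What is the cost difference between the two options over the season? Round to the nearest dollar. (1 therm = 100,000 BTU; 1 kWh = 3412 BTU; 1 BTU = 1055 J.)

$257

Heat load = 65100 MJ = 65,100,000,000 J / 1055 = 61,706,161 BTU
Gas: input = 61,706,161 / 0.80 = 77,132,701 BTU = 771.3 therm → 771.3 × $0.929 = $716.56; + 6 × $19.53 standing = $833.74
Heat pump: 61,706,161 BTU / 3412 = 18,090 kWh heat; / 3 = 6,028 kWh in → × $0.0837 = $504.57; + 6 × $12.11 standing = $577.23
Difference = |$833.74 − $577.23| = $256.51 ≈ $257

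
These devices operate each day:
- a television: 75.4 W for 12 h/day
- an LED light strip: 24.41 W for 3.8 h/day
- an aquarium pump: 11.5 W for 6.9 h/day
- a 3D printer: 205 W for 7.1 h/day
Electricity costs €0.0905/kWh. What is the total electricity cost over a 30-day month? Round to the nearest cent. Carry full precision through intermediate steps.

television: 75.4 W × 12 h × 30 d = 27,144 Wh = 27.14 kWh
LED light strip: 24.41 W × 3.8 h × 30 d = 2,783 Wh = 2.783 kWh
aquarium pump: 11.5 W × 6.9 h × 30 d = 2,381 Wh = 2.381 kWh
3D printer: 205 W × 7.1 h × 30 d = 43,665 Wh = 43.66 kWh
Total energy = 27.14 + 2.783 + 2.381 + 43.66 = 75.97 kWh
Cost = 75.97 kWh × €0.0905 = €6.88

€6.88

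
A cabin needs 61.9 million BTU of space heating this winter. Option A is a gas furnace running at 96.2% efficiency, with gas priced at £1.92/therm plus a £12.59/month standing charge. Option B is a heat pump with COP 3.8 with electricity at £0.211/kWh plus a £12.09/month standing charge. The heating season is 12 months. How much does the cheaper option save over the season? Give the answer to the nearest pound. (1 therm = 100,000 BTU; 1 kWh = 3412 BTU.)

£234

Heat load = 61.9 × 10⁶ BTU = 61,900,000 BTU
Gas: input = 61,900,000 / 0.962 = 64,345,114 BTU = 643.5 therm → 643.5 × £1.92 = £1,235.43; + 12 × £12.59 standing = £1,386.51
Heat pump: 61,900,000 BTU / 3412 = 18,140 kWh heat; / 3.8 = 4,774 kWh in → × £0.211 = £1,007.35; + 12 × £12.09 standing = £1,152.43
Difference = |£1,386.51 − £1,152.43| = £234.08 ≈ £234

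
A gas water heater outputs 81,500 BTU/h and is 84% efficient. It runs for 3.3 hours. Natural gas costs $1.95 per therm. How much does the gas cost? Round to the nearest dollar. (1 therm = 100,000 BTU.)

Heat delivered = 81,500 BTU/h × 3.3 h = 268,950 BTU
Gas input = 268,950 / 0.84 = 320,179 BTU
= 320,179 / 100,000 = 3.202 therm
Cost = 3.202 × $1.95/therm = $6.24 ≈ $6

$6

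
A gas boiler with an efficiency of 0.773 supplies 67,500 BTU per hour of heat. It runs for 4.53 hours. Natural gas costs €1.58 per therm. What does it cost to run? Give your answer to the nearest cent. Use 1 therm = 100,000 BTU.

Heat delivered = 67,500 BTU/h × 4.53 h = 305,775 BTU
Gas input = 305,775 / 0.773 = 395,569 BTU
= 395,569 / 100,000 = 3.956 therm
Cost = 3.956 × €1.58/therm = €6.25

€6.25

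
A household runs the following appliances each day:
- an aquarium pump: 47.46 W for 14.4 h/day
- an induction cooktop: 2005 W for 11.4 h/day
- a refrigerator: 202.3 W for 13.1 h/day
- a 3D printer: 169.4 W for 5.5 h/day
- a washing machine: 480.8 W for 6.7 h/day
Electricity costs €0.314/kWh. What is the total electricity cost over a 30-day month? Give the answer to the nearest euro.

aquarium pump: 47.46 W × 14.4 h × 30 d = 20,503 Wh = 20.5 kWh
induction cooktop: 2005 W × 11.4 h × 30 d = 685,710 Wh = 685.7 kWh
refrigerator: 202.3 W × 13.1 h × 30 d = 79,504 Wh = 79.5 kWh
3D printer: 169.4 W × 5.5 h × 30 d = 27,951 Wh = 27.95 kWh
washing machine: 480.8 W × 6.7 h × 30 d = 96,641 Wh = 96.64 kWh
Total energy = 20.5 + 685.7 + 79.5 + 27.95 + 96.64 = 910.3 kWh
Cost = 910.3 kWh × €0.314 = €285.84 ≈ €286

€286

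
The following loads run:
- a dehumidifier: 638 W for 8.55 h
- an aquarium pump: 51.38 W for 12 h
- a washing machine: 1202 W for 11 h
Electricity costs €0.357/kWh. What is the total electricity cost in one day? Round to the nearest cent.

dehumidifier: 638 W × 8.55 h = 5,455 Wh = 5.455 kWh
aquarium pump: 51.38 W × 12 h = 617 Wh = 0.6166 kWh
washing machine: 1202 W × 11 h = 13,222 Wh = 13.22 kWh
Total energy = 5.455 + 0.6166 + 13.22 = 19.29 kWh
Cost = 19.29 kWh × €0.357 = €6.89

€6.89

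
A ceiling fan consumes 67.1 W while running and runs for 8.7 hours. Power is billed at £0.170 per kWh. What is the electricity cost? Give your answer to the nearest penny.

£0.10

Energy = 67.1 W × 8.7 h = 584 Wh = 0.5838 kWh
Cost = 0.5838 kWh × £0.170/kWh = £0.10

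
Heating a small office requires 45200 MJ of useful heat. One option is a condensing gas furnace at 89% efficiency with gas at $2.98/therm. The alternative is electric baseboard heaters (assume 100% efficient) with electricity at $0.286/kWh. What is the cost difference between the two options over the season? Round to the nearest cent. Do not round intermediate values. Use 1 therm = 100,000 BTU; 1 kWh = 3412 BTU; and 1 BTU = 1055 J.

Heat load = 45200 MJ = 45,200,000,000 J / 1055 = 42,843,602 BTU
Gas: input = 42,843,602 / 0.89 = 48,138,879 BTU = 481.4 therm → 481.4 × $2.98 = $1,434.54
Electric: 42,843,602 BTU / 3412 = 12,560 kWh → × $0.286 = $3,591.23
Difference = |$1,434.54 − $3,591.23| = $2,156.69

$2156.69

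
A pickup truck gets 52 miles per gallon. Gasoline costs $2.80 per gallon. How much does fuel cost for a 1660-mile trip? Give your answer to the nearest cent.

Fuel = 1660 mi / 52 mpg = 31.92 gal
Cost = 31.92 gal × $2.80/gal = $89.38

$89.38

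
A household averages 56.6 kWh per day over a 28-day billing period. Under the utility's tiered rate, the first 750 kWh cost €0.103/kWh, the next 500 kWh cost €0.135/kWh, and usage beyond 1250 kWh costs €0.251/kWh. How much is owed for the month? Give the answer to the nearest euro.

€229

Usage = 56.6 kWh/day × 28 days = 1584.8 kWh
First 750 kWh × €0.103 = €77.25
Next 500 kWh × €0.135 = €67.50
Remaining 334.8 kWh × €0.251 = €84.03
Total = €228.78 ≈ €229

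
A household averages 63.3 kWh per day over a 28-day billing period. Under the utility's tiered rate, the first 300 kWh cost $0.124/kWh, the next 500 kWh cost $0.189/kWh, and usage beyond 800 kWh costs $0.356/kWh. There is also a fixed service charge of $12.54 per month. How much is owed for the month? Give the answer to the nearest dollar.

Usage = 63.3 kWh/day × 28 days = 1772.4 kWh
First 300 kWh × $0.124 = $37.20
Next 500 kWh × $0.189 = $94.50
Remaining 972.4 kWh × $0.356 = $346.17
Energy charge = $477.87; + service $12.54 = $490.41 ≈ $490

$490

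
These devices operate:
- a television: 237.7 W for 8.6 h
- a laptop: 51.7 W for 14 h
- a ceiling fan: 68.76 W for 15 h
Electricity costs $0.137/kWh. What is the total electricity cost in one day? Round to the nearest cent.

television: 237.7 W × 8.6 h = 2,044 Wh = 2.044 kWh
laptop: 51.7 W × 14 h = 724 Wh = 0.7238 kWh
ceiling fan: 68.76 W × 15 h = 1,031 Wh = 1.031 kWh
Total energy = 2.044 + 0.7238 + 1.031 = 3.799 kWh
Cost = 3.799 kWh × $0.137 = $0.52

$0.52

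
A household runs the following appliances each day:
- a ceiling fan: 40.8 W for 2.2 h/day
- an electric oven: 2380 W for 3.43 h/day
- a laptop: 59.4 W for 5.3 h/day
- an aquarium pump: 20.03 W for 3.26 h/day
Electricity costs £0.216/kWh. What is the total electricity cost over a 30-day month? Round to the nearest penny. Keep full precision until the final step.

ceiling fan: 40.8 W × 2.2 h × 30 d = 2,693 Wh = 2.693 kWh
electric oven: 2380 W × 3.43 h × 30 d = 244,902 Wh = 244.9 kWh
laptop: 59.4 W × 5.3 h × 30 d = 9,445 Wh = 9.445 kWh
aquarium pump: 20.03 W × 3.26 h × 30 d = 1,959 Wh = 1.959 kWh
Total energy = 2.693 + 244.9 + 9.445 + 1.959 = 259 kWh
Cost = 259 kWh × £0.216 = £55.94

£55.94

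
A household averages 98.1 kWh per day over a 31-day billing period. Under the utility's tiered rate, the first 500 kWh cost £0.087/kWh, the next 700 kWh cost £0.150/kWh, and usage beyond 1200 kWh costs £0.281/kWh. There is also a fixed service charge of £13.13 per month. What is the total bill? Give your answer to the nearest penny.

Usage = 98.1 kWh/day × 31 days = 3041.1 kWh
First 500 kWh × £0.087 = £43.50
Next 700 kWh × £0.150 = £105.00
Remaining 1841.1 kWh × £0.281 = £517.35
Energy charge = £665.85; + service £13.13 = £678.98

£678.98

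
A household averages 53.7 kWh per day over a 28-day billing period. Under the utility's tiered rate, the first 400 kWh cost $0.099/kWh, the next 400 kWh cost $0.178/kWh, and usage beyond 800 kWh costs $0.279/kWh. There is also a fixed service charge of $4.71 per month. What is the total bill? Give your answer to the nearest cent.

Usage = 53.7 kWh/day × 28 days = 1503.6 kWh
First 400 kWh × $0.099 = $39.60
Next 400 kWh × $0.178 = $71.20
Remaining 703.6 kWh × $0.279 = $196.30
Energy charge = $307.10; + service $4.71 = $311.81

$311.81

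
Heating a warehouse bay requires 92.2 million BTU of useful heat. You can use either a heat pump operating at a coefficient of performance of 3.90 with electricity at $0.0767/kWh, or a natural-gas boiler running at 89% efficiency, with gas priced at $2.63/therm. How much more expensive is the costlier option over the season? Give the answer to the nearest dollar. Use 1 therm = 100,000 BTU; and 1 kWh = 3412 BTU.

Heat load = 92.2 × 10⁶ BTU = 92,200,000 BTU
Gas: input = 92,200,000 / 0.89 = 103,595,506 BTU = 1,036 therm → 1,036 × $2.63 = $2,724.56
Heat pump: 92,200,000 BTU / 3412 = 27,020 kWh heat; / 3.90 = 6,929 kWh in → × $0.0767 = $531.44
Difference = |$2,724.56 − $531.44| = $2,193.12 ≈ $2193

$2193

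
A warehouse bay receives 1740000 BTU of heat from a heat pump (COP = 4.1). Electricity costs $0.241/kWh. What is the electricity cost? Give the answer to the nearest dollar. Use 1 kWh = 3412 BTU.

$30

Heat delivered = 1,740,000 BTU / 3412 = 510 kWh
Electrical input = 510 kWh / 4.1 = 124.4 kWh
Cost = 124.4 × $0.241/kWh = $29.98 ≈ $30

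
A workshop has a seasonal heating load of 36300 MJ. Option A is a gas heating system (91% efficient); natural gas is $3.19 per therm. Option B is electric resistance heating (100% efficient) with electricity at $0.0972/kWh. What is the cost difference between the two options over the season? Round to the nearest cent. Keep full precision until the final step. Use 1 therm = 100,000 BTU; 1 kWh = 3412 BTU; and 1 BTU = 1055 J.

Heat load = 36300 MJ = 36,300,000,000 J / 1055 = 34,407,583 BTU
Gas: input = 34,407,583 / 0.91 = 37,810,531 BTU = 378.1 therm → 378.1 × $3.19 = $1,206.16
Electric: 34,407,583 BTU / 3412 = 10,080 kWh → × $0.0972 = $980.19
Difference = |$1,206.16 − $980.19| = $225.96

$225.96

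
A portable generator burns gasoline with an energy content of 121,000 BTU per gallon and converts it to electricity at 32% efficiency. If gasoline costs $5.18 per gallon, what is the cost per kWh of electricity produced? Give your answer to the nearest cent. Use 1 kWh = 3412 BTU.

Electrical output per gallon = 121,000 BTU × 0.32 / 3412 BTU/kWh = 11.35 kWh
Cost per kWh = $5.18 / 11.35 kWh = $0.456

$0.46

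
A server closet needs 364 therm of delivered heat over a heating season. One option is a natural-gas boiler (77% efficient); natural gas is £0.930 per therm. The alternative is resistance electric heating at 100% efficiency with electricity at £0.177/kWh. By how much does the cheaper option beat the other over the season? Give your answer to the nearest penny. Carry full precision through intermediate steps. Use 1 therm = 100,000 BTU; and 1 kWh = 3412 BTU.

Heat load = 364 therm × 100,000 = 36,400,000 BTU
Gas: input = 36,400,000 / 0.77 = 47,272,727 BTU = 472.7 therm → 472.7 × £0.930 = £439.64
Electric: 36,400,000 BTU / 3412 = 10,670 kWh → × £0.177 = £1,888.28
Difference = |£439.64 − £1,888.28| = £1,448.64

£1448.64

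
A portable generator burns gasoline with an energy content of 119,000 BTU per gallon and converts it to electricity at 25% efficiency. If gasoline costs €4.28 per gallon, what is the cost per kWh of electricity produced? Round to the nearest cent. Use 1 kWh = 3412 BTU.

Electrical output per gallon = 119,000 BTU × 0.25 / 3412 BTU/kWh = 8.719 kWh
Cost per kWh = €4.28 / 8.719 kWh = €0.491

€0.49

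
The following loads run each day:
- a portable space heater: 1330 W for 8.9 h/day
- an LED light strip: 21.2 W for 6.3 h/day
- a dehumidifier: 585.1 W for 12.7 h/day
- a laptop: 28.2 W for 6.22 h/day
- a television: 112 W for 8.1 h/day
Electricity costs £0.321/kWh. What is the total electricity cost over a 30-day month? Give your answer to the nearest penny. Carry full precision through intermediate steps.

portable space heater: 1330 W × 8.9 h × 30 d = 355,110 Wh = 355.1 kWh
LED light strip: 21.2 W × 6.3 h × 30 d = 4,007 Wh = 4.007 kWh
dehumidifier: 585.1 W × 12.7 h × 30 d = 222,923 Wh = 222.9 kWh
laptop: 28.2 W × 6.22 h × 30 d = 5,262 Wh = 5.262 kWh
television: 112 W × 8.1 h × 30 d = 27,216 Wh = 27.22 kWh
Total energy = 355.1 + 4.007 + 222.9 + 5.262 + 27.22 = 614.5 kWh
Cost = 614.5 kWh × £0.321 = £197.26

£197.26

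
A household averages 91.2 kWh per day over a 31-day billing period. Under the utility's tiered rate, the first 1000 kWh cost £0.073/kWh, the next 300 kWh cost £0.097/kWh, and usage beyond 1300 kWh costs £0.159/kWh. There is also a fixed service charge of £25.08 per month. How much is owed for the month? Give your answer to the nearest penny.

£370.00

Usage = 91.2 kWh/day × 31 days = 2827.2 kWh
First 1000 kWh × £0.073 = £73.00
Next 300 kWh × £0.097 = £29.10
Remaining 1527.2 kWh × £0.159 = £242.82
Energy charge = £344.92; + service £25.08 = £370.00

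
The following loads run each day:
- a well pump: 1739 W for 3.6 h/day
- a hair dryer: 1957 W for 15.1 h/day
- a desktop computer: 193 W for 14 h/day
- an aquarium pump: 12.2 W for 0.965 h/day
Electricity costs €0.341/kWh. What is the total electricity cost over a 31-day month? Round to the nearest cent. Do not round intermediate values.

€407.25

well pump: 1739 W × 3.6 h × 31 d = 194,072 Wh = 194.1 kWh
hair dryer: 1957 W × 15.1 h × 31 d = 916,072 Wh = 916.1 kWh
desktop computer: 193 W × 14 h × 31 d = 83,762 Wh = 83.76 kWh
aquarium pump: 12.2 W × 0.965 h × 31 d = 365 Wh = 0.365 kWh
Total energy = 194.1 + 916.1 + 83.76 + 0.365 = 1,194 kWh
Cost = 1,194 kWh × €0.341 = €407.25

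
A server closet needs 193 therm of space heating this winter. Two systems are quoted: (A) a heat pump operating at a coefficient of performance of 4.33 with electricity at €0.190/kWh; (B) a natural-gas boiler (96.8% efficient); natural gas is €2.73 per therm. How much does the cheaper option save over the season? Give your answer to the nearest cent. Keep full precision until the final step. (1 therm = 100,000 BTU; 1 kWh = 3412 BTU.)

€296.10

Heat load = 193 therm × 100,000 = 19,300,000 BTU
Gas: input = 19,300,000 / 0.968 = 19,938,017 BTU = 199.4 therm → 199.4 × €2.73 = €544.31
Heat pump: 19,300,000 BTU / 3412 = 5,657 kWh heat; / 4.33 = 1,306 kWh in → × €0.190 = €248.21
Difference = |€544.31 − €248.21| = €296.10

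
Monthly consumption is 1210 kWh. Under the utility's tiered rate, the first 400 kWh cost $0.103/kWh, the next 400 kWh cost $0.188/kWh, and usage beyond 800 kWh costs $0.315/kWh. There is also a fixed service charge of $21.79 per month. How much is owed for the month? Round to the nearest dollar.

First 400 kWh × $0.103 = $41.20
Next 400 kWh × $0.188 = $75.20
Remaining 410 kWh × $0.315 = $129.15
Energy charge = $245.55; + service $21.79 = $267.34 ≈ $267

$267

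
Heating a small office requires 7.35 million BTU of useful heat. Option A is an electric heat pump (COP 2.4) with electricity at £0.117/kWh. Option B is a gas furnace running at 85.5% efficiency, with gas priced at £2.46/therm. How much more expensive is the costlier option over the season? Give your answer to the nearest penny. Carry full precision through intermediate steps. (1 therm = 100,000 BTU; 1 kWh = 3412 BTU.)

Heat load = 7.35 × 10⁶ BTU = 7,350,000 BTU
Gas: input = 7,350,000 / 0.855 = 8,596,491 BTU = 85.96 therm → 85.96 × £2.46 = £211.47
Heat pump: 7,350,000 BTU / 3412 = 2,154 kWh heat; / 2.4 = 897.6 kWh in → × £0.117 = £105.02
Difference = |£211.47 − £105.02| = £106.46

£106.46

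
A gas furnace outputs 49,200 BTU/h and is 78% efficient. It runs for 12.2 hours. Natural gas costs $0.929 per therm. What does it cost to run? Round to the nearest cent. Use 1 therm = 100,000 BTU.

$7.15

Heat delivered = 49,200 BTU/h × 12.2 h = 600,240 BTU
Gas input = 600,240 / 0.78 = 769,538 BTU
= 769,538 / 100,000 = 7.695 therm
Cost = 7.695 × $0.929/therm = $7.15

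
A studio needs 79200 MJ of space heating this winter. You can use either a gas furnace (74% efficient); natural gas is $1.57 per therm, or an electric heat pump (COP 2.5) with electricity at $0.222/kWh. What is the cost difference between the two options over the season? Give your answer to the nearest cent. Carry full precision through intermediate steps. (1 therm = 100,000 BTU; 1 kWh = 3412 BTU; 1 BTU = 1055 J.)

$361.06

Heat load = 79200 MJ = 79,200,000,000 J / 1055 = 75,071,090 BTU
Gas: input = 75,071,090 / 0.74 = 101,447,419 BTU = 1,014 therm → 1,014 × $1.57 = $1,592.72
Heat pump: 75,071,090 BTU / 3412 = 22,000 kWh heat; / 2.5 = 8,801 kWh in → × $0.222 = $1,953.78
Difference = |$1,592.72 − $1,953.78| = $361.06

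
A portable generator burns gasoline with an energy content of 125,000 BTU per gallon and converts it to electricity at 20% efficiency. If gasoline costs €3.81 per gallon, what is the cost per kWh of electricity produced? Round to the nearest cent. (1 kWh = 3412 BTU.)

Electrical output per gallon = 125,000 BTU × 0.20 / 3412 BTU/kWh = 7.327 kWh
Cost per kWh = €3.81 / 7.327 kWh = €0.520

€0.52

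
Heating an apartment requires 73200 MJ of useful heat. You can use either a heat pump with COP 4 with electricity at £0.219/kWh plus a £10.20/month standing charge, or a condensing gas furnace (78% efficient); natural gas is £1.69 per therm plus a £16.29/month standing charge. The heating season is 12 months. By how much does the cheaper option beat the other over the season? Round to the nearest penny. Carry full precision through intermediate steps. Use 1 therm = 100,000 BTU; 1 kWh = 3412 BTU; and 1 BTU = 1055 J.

£463.04

Heat load = 73200 MJ = 73,200,000,000 J / 1055 = 69,383,886 BTU
Gas: input = 69,383,886 / 0.780 = 88,953,700 BTU = 889.5 therm → 889.5 × £1.69 = £1,503.32; + 12 × £16.29 standing = £1,698.80
Heat pump: 69,383,886 BTU / 3412 = 20,340 kWh heat; / 4 = 5,084 kWh in → × £0.219 = £1,113.36; + 12 × £10.20 standing = £1,235.76
Difference = |£1,698.80 − £1,235.76| = £463.04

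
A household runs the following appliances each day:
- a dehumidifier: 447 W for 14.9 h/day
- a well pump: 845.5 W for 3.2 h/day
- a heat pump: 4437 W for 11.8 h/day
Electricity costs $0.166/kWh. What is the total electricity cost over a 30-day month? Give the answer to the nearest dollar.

$307

dehumidifier: 447 W × 14.9 h × 30 d = 199,809 Wh = 199.8 kWh
well pump: 845.5 W × 3.2 h × 30 d = 81,168 Wh = 81.17 kWh
heat pump: 4437 W × 11.8 h × 30 d = 1,570,698 Wh = 1,571 kWh
Total energy = 199.8 + 81.17 + 1,571 = 1,852 kWh
Cost = 1,852 kWh × $0.166 = $307.38 ≈ $307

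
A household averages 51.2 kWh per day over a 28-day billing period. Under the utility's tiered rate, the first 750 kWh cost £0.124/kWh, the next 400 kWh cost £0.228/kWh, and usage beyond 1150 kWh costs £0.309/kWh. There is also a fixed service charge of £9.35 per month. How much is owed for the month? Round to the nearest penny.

£281.18

Usage = 51.2 kWh/day × 28 days = 1433.6 kWh
First 750 kWh × £0.124 = £93.00
Next 400 kWh × £0.228 = £91.20
Remaining 283.6 kWh × £0.309 = £87.63
Energy charge = £271.83; + service £9.35 = £281.18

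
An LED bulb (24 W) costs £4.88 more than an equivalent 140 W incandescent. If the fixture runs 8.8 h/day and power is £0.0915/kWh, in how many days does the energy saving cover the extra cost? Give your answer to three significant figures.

Power saved = 140 − 24 = 116 W
Daily energy saved = 116 W × 8.8 h = 1021 Wh = 1.0208 kWh
Daily savings = 1.0208 × £0.0915 = £0.0934
Payback = £4.88 / £0.0934 per day = 52.25 days

52.2 days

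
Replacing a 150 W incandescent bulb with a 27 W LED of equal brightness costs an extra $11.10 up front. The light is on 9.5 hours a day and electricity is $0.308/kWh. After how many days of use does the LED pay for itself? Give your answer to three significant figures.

30.8 days

Power saved = 150 − 27 = 123 W
Daily energy saved = 123 W × 9.5 h = 1168 Wh = 1.1685 kWh
Daily savings = 1.1685 × $0.308 = $0.3599
Payback = $11.10 / $0.3599 per day = 30.84 days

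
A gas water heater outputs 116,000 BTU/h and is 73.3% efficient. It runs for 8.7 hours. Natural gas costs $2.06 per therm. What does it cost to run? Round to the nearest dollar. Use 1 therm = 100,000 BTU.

$28

Heat delivered = 116,000 BTU/h × 8.7 h = 1,009,200 BTU
Gas input = 1,009,200 / 0.733 = 1,376,808 BTU
= 1,376,808 / 100,000 = 13.77 therm
Cost = 13.77 × $2.06/therm = $28.36 ≈ $28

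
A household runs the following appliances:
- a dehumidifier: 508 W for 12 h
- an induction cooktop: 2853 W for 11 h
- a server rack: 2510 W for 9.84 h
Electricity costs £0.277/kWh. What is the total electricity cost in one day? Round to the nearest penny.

£17.22

dehumidifier: 508 W × 12 h = 6,096 Wh = 6.096 kWh
induction cooktop: 2853 W × 11 h = 31,383 Wh = 31.38 kWh
server rack: 2510 W × 9.84 h = 24,698 Wh = 24.7 kWh
Total energy = 6.096 + 31.38 + 24.7 = 62.18 kWh
Cost = 62.18 kWh × £0.277 = £17.22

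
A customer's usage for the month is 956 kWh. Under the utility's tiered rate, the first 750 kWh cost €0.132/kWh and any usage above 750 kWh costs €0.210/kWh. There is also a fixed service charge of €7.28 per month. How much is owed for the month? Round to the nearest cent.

€149.54

First 750 kWh × €0.132 = €99.00
Remaining 206 kWh × €0.210 = €43.26
Energy charge = €142.26; + service €7.28 = €149.54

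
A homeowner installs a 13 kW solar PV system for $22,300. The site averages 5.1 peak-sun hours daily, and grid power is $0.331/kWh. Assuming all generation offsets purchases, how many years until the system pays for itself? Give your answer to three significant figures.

Daily generation = 13 kW × 5.1 h = 66.3 kWh
Annual generation = 66.3 × 365 = 24200 kWh
Annual savings = 24200 × $0.331 = $8,010.03
Payback = $22,300 / $8,010.03 = 2.78 years

2.78 years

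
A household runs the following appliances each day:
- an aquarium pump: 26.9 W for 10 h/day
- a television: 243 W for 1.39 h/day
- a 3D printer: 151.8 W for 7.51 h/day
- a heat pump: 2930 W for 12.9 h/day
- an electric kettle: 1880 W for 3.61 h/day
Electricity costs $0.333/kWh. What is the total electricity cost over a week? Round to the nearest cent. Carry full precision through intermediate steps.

$108.00

aquarium pump: 26.9 W × 10 h × 7 d = 1,883 Wh = 1.883 kWh
television: 243 W × 1.39 h × 7 d = 2,364 Wh = 2.364 kWh
3D printer: 151.8 W × 7.51 h × 7 d = 7,980 Wh = 7.98 kWh
heat pump: 2930 W × 12.9 h × 7 d = 264,579 Wh = 264.6 kWh
electric kettle: 1880 W × 3.61 h × 7 d = 47,508 Wh = 47.51 kWh
Total energy = 1.883 + 2.364 + 7.98 + 264.6 + 47.51 = 324.3 kWh
Cost = 324.3 kWh × $0.333 = $108.00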